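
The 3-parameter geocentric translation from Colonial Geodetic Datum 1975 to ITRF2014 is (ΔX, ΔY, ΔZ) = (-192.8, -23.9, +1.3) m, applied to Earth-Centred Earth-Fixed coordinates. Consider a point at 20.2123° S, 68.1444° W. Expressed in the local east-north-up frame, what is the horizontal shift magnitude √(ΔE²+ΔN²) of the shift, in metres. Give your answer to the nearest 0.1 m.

At φ = -20.2123°, λ = -68.1444°: sin φ = -0.345500, cos φ = 0.938419, sin λ = -0.928125, cos λ = 0.372269.
ΔE = −sin λ·ΔX + cos λ·ΔY = −(-0.928125)·(-192.8) + (0.372269)·(-23.9) = -187.84 m.
ΔN = −sin φ cos λ·ΔX − sin φ sin λ·ΔY + cos φ·ΔZ = −(-0.345500)(0.372269)(-192.8) − (-0.345500)(-0.928125)(-23.9) + (0.938419)(1.3) = -15.91 m.
Horizontal magnitude = √(ΔE² + ΔN²) = √((-187.84)² + (-15.91)²) = 188.51 m.

188.5 m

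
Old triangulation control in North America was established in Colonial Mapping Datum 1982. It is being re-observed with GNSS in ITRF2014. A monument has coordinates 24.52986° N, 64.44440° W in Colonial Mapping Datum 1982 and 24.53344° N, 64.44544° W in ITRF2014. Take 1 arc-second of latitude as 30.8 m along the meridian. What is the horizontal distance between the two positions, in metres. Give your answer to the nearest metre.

Δφ = 24.53344° − 24.52986° = +0.00358°; Δλ = -64.44544° − -64.44440° = -0.00104°.
1° of latitude = 3600 × 30.80 = 110880 m.
ΔN = Δφ × 110880 = 397.0 m; ΔE = Δλ × 110880 × cos(24.52986°) = -0.00104 × 110880 × 0.909745 = -104.9 m.
Distance = √(ΔE² + ΔN²) = √((-104.9)² + 397.0²) = 410.6 m.

411 m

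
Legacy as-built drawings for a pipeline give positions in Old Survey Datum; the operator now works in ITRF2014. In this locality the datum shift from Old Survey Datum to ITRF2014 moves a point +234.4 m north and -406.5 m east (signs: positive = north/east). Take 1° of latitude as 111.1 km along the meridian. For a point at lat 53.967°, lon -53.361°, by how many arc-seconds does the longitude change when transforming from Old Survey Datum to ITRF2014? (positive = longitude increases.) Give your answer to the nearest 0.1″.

Δλ = -22.4″

At latitude 53.967°, cos φ = 0.588251.
1° of longitude at this latitude = 111.1 × cos φ = 65.35 km, so Δλ = -406.5 / 65354.7 = -0.0062199° = -22.392″.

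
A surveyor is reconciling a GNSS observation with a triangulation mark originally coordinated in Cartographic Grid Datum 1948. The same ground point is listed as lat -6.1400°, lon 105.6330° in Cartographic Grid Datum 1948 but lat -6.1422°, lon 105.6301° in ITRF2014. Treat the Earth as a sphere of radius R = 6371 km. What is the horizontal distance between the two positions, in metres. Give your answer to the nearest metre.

Δφ = -6.1422° − -6.1400° = -0.0022°; Δλ = 105.6301° − 105.6330° = -0.0029°.
1° along a meridian = πR/180 = 111195 m.
ΔN = Δφ × 111195 = -244.6 m; ΔE = Δλ × 111195 × cos(-6.1400°) = -0.0029 × 111195 × 0.994264 = -320.6 m.
Distance = √(ΔE² + ΔN²) = √((-320.6)² + (-244.6)²) = 403.3 m.

403 m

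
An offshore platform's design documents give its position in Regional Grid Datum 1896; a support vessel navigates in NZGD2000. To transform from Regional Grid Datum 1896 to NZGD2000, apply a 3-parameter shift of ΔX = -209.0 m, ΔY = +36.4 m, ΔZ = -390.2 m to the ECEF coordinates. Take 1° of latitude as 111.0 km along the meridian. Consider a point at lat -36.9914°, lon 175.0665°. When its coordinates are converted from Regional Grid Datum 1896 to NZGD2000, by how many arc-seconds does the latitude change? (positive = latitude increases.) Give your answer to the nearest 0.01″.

sin φ = -0.601695, cos φ = 0.798726, sin λ = 0.085999, cos λ = -0.996295.
North component: ΔN = −sin φ cos λ·ΔX − sin φ sin λ·ΔY + cos φ·ΔZ = −(-0.601695)(-0.996295)(-209.0) − (-0.601695)(0.085999)(36.4) + (0.798726)(-390.2) = -184.49 m.
1° of latitude spans 111000 m, so Δφ = -184.49 / 111000 × 3600 = -5.983″.

Δφ = -5.98″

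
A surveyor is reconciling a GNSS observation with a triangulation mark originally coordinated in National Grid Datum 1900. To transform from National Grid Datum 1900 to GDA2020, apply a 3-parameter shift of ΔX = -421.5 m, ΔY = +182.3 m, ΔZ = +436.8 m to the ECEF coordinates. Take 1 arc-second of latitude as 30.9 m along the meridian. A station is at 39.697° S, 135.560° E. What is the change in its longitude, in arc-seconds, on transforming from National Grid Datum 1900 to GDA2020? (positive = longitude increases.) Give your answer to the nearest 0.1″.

Δλ = 6.9″

sin φ = -0.638728, cos φ = 0.769433, sin λ = 0.700162, cos λ = -0.713984.
East component: ΔE = −sin λ·ΔX + cos λ·ΔY = −(0.700162)(-421.5) + (-0.713984)(182.3) = 164.96 m.
1° of latitude spans 3600 × 30.90 = 111240 m; at latitude φ, 1° of longitude spans that × cos φ = 85591.7 m, so Δλ = 164.96 / 85591.7 × 3600 = 6.938″.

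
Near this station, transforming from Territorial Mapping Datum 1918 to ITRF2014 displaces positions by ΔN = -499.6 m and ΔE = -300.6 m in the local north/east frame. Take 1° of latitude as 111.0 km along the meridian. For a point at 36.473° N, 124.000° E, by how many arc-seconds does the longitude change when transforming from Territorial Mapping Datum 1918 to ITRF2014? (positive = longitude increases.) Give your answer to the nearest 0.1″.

At latitude 36.473°, cos φ = 0.804137.
1° of longitude at this latitude = 111.0 × cos φ = 89.26 km, so Δλ = -300.6 / 89259.2 = -0.0033677° = -12.124″.

Δλ = -12.1″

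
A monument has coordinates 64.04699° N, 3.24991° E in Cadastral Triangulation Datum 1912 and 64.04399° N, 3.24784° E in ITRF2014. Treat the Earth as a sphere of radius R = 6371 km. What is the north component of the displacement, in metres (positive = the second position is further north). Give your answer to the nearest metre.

Δφ = 64.04399° − 64.04699° = -0.00300°; Δλ = 3.24784° − 3.24991° = -0.00207°.
1° along a meridian = πR/180 = 111195 m.
ΔN = Δφ × 111195 = -333.6 m; ΔE = Δλ × 111195 × cos(64.04699°) = -0.00207 × 111195 × 0.437634 = -100.7 m.

ΔN = -334 m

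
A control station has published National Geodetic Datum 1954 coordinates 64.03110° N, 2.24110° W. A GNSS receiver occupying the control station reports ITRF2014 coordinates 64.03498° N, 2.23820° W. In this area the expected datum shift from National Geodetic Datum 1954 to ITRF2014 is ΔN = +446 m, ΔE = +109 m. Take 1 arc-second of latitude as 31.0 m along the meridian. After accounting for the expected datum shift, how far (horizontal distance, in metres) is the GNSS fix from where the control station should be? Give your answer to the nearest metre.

Observed coordinate differences: Δφ = +0.00388°, Δλ = +0.00290°.
Converting to metres (1° lat = 111600 m, cos φ = 0.437883): observed ΔN = 433.0 m, observed ΔE = 141.7 m.
Subtracting the expected shift leaves a residual of 433.0 − (446) = -13.0 m north and 141.7 − (109) = 32.7 m east.
Residual distance = √((-13.0)² + 32.7²) = 35.2 m.

35 m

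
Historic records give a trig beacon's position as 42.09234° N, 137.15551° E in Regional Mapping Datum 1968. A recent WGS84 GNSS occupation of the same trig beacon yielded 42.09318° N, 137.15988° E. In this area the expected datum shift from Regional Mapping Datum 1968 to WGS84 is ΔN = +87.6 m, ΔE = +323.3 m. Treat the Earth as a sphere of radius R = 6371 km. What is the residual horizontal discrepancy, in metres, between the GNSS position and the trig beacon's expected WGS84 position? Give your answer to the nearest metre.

38 m

Observed coordinate differences: Δφ = +0.00084°, Δλ = +0.00437°.
Converting to metres (1° lat = 111195 m, cos φ = 0.742065): observed ΔN = 93.4 m, observed ΔE = 360.6 m.
Subtracting the expected shift leaves a residual of 93.4 − (87.6) = 5.8 m north and 360.6 − (323.3) = 37.3 m east.
Residual distance = √(5.8² + 37.3²) = 37.7 m.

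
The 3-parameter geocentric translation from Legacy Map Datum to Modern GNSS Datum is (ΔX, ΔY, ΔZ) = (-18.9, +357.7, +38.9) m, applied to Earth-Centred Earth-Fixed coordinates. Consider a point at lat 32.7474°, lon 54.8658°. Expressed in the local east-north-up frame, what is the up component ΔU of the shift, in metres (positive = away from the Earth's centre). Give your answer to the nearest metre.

ΔU = 258 m

At φ = 32.7474°, λ = 54.8658°: sin φ = 0.540936, cos φ = 0.841064, sin λ = 0.817806, cos λ = 0.575494.
ΔU = cos φ cos λ·ΔX + cos φ sin λ·ΔY + sin φ·ΔZ = (0.841064)(0.575494)(-18.9) + (0.841064)(0.817806)(357.7) + (0.540936)(38.9) = 257.93 m.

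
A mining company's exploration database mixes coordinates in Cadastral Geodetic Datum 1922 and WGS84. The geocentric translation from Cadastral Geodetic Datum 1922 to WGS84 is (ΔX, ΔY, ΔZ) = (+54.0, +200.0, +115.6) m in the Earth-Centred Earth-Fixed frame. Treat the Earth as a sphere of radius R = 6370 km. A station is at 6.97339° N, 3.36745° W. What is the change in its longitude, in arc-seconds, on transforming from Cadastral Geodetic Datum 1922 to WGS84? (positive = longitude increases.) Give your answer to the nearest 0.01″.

Δλ = 6.62″

sin φ = 0.121408, cos φ = 0.992603, sin λ = -0.058739, cos λ = 0.998273.
East component: ΔE = −sin λ·ΔX + cos λ·ΔY = −(-0.058739)(54.0) + (0.998273)(200.0) = 202.83 m.
1° of latitude spans πR/180 = 111177 m; at latitude φ, 1° of longitude spans that × cos φ = 110355.1 m, so Δλ = 202.83 / 110355.1 × 3600 = 6.617″.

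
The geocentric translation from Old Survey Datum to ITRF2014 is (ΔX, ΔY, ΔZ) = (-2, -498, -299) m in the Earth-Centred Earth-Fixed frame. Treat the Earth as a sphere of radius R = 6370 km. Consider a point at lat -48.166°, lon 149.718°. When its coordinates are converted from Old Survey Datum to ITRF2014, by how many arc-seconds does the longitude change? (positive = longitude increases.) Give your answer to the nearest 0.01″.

Δλ = 20.93″

sin φ = -0.745080, cos φ = 0.666975, sin λ = 0.504256, cos λ = -0.863554.
East component: ΔE = −sin λ·ΔX + cos λ·ΔY = −(0.504256)(-2) + (-0.863554)(-498) = 431.06 m.
1° of latitude spans πR/180 = 111177 m; at latitude φ, 1° of longitude spans that × cos φ = 74152.6 m, so Δλ = 431.06 / 74152.6 × 3600 = 20.927″.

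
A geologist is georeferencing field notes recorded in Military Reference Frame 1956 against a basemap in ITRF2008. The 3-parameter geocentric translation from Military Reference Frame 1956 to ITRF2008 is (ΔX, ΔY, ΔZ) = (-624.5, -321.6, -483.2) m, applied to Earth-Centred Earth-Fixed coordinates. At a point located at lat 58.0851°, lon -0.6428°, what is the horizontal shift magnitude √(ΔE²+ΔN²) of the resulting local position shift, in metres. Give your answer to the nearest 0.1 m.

The local east axis at (φ, λ) is (−sin λ, cos λ, 0), so ΔE = −sin(-0.6428°)·(-624.5) + cos(-0.6428°)·(-321.6) = -328.59 m.
The local north axis is (−sin φ cos λ, −sin φ sin λ, cos φ), giving ΔN = 530.064 − 3.063 − 255.448 = 271.55 m.
Horizontal magnitude = √(ΔE² + ΔN²) = √((-328.59)² + 271.55²) = 426.27 m.

426.3 m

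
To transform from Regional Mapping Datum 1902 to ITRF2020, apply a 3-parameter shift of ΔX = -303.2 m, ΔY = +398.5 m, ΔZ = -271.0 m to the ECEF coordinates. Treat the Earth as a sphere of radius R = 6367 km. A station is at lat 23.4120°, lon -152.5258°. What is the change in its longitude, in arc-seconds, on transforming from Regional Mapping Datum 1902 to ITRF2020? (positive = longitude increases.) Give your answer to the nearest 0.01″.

sin φ = 0.397340, cos φ = 0.917671, sin λ = -0.461349, cos λ = -0.887219.
East component: ΔE = −sin λ·ΔX + cos λ·ΔY = −(-0.461349)(-303.2) + (-0.887219)(398.5) = -493.44 m.
1° of latitude spans πR/180 = 111125 m; at latitude φ, 1° of longitude spans that × cos φ = 101976.3 m, so Δλ = -493.44 / 101976.3 × 3600 = -17.419″.

Δλ = -17.42″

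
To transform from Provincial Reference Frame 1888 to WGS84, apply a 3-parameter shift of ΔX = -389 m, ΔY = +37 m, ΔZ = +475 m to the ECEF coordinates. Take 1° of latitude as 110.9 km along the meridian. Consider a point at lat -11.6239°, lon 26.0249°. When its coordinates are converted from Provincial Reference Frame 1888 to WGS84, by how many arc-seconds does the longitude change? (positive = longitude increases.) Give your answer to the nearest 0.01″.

sin φ = -0.201487, cos φ = 0.979491, sin λ = 0.438762, cos λ = 0.898603.
East component: ΔE = −sin λ·ΔX + cos λ·ΔY = −(0.438762)(-389) + (0.898603)(37) = 203.93 m.
1° of latitude spans 110900 m; at latitude φ, 1° of longitude spans that × cos φ = 108625.6 m, so Δλ = 203.93 / 108625.6 × 3600 = 6.758″.

Δλ = 6.76″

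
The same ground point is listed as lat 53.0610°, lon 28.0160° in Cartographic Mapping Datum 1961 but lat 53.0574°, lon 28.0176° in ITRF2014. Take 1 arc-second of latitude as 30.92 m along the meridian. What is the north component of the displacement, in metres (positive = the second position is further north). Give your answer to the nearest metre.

ΔN = -401 m

Δφ = 53.0574° − 53.0610° = -0.0036°; Δλ = 28.0176° − 28.0160° = +0.0016°.
1° of latitude = 3600 × 30.92 = 111312 m.
ΔN = Δφ × 111312 = -400.7 m; ΔE = Δλ × 111312 × cos(53.0610°) = +0.0016 × 111312 × 0.600964 = 107.0 m.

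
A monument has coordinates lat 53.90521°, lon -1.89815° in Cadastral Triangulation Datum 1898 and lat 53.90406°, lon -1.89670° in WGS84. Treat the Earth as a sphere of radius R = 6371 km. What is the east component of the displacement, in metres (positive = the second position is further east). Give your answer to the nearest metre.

ΔE = 95 m

Δφ = 53.90406° − 53.90521° = -0.00115°; Δλ = -1.89670° − -1.89815° = +0.00145°.
1° along a meridian = πR/180 = 111195 m.
ΔN = Δφ × 111195 = -127.9 m; ΔE = Δλ × 111195 × cos(53.90521°) = +0.00145 × 111195 × 0.589123 = 95.0 m.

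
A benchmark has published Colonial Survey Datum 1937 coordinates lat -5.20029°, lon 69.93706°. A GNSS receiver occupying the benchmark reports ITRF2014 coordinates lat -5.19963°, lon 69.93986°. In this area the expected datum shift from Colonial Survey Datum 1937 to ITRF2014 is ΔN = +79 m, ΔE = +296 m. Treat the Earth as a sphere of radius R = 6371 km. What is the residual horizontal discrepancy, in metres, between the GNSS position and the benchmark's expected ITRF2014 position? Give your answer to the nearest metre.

15 m

Observed coordinate differences: Δφ = +0.00066°, Δλ = +0.00280°.
Converting to metres (1° lat = 111195 m, cos φ = 0.995884): observed ΔN = 73.4 m, observed ΔE = 310.1 m.
Subtracting the expected shift leaves a residual of 73.4 − (79) = -5.6 m north and 310.1 − (296) = 14.1 m east.
Residual distance = √((-5.6)² + 14.1²) = 15.1 m.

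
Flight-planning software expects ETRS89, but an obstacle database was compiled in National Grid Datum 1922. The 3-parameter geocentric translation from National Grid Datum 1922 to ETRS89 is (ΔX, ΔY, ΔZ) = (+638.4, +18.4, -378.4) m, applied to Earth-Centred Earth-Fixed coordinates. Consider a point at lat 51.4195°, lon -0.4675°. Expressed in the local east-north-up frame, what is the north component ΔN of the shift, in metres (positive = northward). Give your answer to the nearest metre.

The local north axis is (−sin φ cos λ, −sin φ sin λ, cos φ), giving ΔN = -499.042 + 0.117 − 235.975 = -734.90 m.

ΔN = -735 m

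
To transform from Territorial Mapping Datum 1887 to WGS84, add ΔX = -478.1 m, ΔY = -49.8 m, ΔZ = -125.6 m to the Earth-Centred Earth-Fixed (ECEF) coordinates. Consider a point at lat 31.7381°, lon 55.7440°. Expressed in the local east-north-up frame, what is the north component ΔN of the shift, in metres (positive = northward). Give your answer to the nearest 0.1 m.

The local north axis is (−sin φ cos λ, −sin φ sin λ, cos φ), giving ΔN = 141.566 + 21.652 − 106.818 = 56.40 m.

ΔN = 56.4 m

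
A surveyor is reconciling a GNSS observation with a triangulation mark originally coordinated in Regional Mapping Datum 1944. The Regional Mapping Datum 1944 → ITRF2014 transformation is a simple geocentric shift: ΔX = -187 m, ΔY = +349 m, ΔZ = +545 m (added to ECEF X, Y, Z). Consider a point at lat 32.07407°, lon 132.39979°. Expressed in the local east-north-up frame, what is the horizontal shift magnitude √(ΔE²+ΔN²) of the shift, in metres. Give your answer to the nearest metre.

276 m

At φ = 32.07407°, λ = 132.39979°: sin φ = 0.531015, cos φ = 0.847362, sin λ = 0.738458, cos λ = -0.674300.
ΔE = −sin λ·ΔX + cos λ·ΔY = −(0.738458)·(-187) + (-0.674300)·(349) = -97.24 m.
ΔN = −sin φ cos λ·ΔX − sin φ sin λ·ΔY + cos φ·ΔZ = −(0.531015)(-0.674300)(-187) − (0.531015)(0.738458)(349) + (0.847362)(545) = 258.00 m.
Horizontal magnitude = √(ΔE² + ΔN²) = √((-97.24)² + 258.00²) = 275.72 m.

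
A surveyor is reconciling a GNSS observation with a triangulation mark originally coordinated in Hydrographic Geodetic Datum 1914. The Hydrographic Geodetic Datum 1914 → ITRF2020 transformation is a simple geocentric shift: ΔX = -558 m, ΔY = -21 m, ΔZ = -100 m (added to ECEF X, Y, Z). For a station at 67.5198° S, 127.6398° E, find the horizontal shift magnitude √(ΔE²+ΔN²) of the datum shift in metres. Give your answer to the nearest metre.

The local east axis at (φ, λ) is (−sin λ, cos λ, 0), so ΔE = −sin(127.6398°)·(-558) + cos(127.6398°)·(-21) = 454.69 m.
The local north axis is (−sin φ cos λ, −sin φ sin λ, cos φ), giving ΔN = 314.874 − 15.366 − 38.236 = 261.27 m.
Horizontal magnitude = √(ΔE² + ΔN²) = √(454.69² + 261.27²) = 524.41 m.

524 m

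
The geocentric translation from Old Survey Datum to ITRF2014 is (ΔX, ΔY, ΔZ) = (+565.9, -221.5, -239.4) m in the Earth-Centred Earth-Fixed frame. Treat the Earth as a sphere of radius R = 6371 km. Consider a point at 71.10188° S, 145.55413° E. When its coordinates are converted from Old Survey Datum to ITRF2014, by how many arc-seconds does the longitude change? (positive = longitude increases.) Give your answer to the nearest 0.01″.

Δλ = -13.74″

sin φ = -0.946096, cos φ = 0.323886, sin λ = 0.565627, cos λ = -0.824661.
East component: ΔE = −sin λ·ΔX + cos λ·ΔY = −(0.565627)(565.9) + (-0.824661)(-221.5) = -137.43 m.
1° of latitude spans πR/180 = 111195 m; at latitude φ, 1° of longitude spans that × cos φ = 36014.5 m, so Δλ = -137.43 / 36014.5 × 3600 = -13.737″.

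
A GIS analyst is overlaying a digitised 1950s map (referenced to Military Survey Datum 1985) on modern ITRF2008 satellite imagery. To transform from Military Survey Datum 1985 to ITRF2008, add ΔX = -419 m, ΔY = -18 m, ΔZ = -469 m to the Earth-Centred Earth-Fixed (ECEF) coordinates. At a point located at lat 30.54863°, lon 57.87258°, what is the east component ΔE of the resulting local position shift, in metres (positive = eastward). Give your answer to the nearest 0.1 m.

ΔE = 345.3 m

At φ = 30.54863°, λ = 57.87258°: sin φ = 0.508269, cos φ = 0.861198, sin λ = 0.846868, cos λ = 0.531804.
ΔE = −sin λ·ΔX + cos λ·ΔY = −(0.846868)·(-419) + (0.531804)·(-18) = 345.27 m.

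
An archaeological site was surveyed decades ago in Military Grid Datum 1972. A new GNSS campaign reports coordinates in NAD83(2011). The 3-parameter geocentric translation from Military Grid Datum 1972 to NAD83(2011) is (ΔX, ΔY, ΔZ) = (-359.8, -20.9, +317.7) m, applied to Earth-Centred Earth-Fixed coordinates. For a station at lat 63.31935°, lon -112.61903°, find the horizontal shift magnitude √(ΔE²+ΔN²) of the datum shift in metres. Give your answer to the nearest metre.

The local east axis at (φ, λ) is (−sin λ, cos λ, 0), so ΔE = −sin(-112.61903°)·(-359.8) + cos(-112.61903°)·(-20.9) = -324.09 m.
The local north axis is (−sin φ cos λ, −sin φ sin λ, cos φ), giving ΔN = -123.646 − 17.238 + 142.653 = 1.77 m.
Horizontal magnitude = √(ΔE² + ΔN²) = √((-324.09)² + 1.77²) = 324.09 m.

324 m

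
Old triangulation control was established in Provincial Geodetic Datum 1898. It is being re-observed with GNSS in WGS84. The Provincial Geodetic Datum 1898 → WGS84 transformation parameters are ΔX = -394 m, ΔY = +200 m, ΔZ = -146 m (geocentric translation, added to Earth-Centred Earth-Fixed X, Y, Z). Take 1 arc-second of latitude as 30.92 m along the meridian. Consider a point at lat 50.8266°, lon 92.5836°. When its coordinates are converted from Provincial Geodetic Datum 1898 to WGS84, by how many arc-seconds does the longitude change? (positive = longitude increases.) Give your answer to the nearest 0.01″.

Δλ = 19.69″

sin φ = 0.775238, cos φ = 0.631669, sin λ = 0.998984, cos λ = -0.045077.
East component: ΔE = −sin λ·ΔX + cos λ·ΔY = −(0.998984)(-394) + (-0.045077)(200) = 384.58 m.
1° of latitude spans 3600 × 30.92 = 111312 m; at latitude φ, 1° of longitude spans that × cos φ = 70312.4 m, so Δλ = 384.58 / 70312.4 × 3600 = 19.691″.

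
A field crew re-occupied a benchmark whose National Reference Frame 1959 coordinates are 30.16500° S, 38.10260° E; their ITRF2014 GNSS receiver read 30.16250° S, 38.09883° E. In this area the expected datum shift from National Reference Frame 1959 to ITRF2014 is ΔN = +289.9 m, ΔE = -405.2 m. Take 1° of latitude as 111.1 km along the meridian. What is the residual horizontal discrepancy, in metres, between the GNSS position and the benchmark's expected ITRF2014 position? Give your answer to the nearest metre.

45 m

Observed coordinate differences: Δφ = +0.00250°, Δλ = -0.00377°.
Converting to metres (1° lat = 111100 m, cos φ = 0.864582): observed ΔN = 277.7 m, observed ΔE = -362.1 m.
Subtracting the expected shift leaves a residual of 277.7 − (289.9) = -12.2 m north and -362.1 − (-405.2) = 43.1 m east.
Residual distance = √((-12.2)² + 43.1²) = 44.8 m.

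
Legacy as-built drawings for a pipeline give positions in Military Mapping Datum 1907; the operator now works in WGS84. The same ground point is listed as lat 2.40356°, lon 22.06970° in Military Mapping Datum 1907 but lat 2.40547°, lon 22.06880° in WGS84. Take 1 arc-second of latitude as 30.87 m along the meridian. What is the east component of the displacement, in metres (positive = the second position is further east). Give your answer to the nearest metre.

ΔE = -100 m

Δφ = 2.40547° − 2.40356° = +0.00191°; Δλ = 22.06880° − 22.06970° = -0.00090°.
1° of latitude = 3600 × 30.87 = 111132 m.
ΔN = Δφ × 111132 = 212.3 m; ΔE = Δλ × 111132 × cos(2.40356°) = -0.00090 × 111132 × 0.999120 = -99.9 m.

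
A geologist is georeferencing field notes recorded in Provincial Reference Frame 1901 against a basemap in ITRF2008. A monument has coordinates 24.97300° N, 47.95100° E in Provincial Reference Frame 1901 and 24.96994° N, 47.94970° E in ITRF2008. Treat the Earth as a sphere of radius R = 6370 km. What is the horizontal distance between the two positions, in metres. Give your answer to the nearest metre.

365 m

Δφ = 24.96994° − 24.97300° = -0.00306°; Δλ = 47.94970° − 47.95100° = -0.00130°.
1° along a meridian = πR/180 = 111177 m.
ΔN = Δφ × 111177 = -340.2 m; ΔE = Δλ × 111177 × cos(24.97300°) = -0.00130 × 111177 × 0.906507 = -131.0 m.
Distance = √(ΔE² + ΔN²) = √((-131.0)² + (-340.2)²) = 364.6 m.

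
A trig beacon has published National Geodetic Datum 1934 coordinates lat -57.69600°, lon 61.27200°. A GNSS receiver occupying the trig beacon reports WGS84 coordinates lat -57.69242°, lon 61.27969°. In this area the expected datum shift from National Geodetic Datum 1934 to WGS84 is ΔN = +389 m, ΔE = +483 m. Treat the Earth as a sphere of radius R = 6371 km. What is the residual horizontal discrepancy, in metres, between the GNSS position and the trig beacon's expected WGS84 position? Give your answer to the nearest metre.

28 m

Observed coordinate differences: Δφ = +0.00358°, Δλ = +0.00769°.
Converting to metres (1° lat = 111195 m, cos φ = 0.534411): observed ΔN = 398.1 m, observed ΔE = 457.0 m.
Subtracting the expected shift leaves a residual of 398.1 − (389) = 9.1 m north and 457.0 − (483) = -26.0 m east.
Residual distance = √(9.1² + (-26.0)²) = 27.6 m.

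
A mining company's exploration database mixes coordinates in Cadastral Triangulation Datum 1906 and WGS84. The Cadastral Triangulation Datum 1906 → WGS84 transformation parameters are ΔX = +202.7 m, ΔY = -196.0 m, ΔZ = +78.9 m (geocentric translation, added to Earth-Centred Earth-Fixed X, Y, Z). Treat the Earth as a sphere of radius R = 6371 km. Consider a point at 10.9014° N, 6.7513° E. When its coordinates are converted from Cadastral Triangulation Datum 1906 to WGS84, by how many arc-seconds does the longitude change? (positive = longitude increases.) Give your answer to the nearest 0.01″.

Δλ = -7.20″

sin φ = 0.189119, cos φ = 0.981954, sin λ = 0.117560, cos λ = 0.993066.
East component: ΔE = −sin λ·ΔX + cos λ·ΔY = −(0.117560)(202.7) + (0.993066)(-196.0) = -218.47 m.
1° of latitude spans πR/180 = 111195 m; at latitude φ, 1° of longitude spans that × cos φ = 109188.3 m, so Δλ = -218.47 / 109188.3 × 3600 = -7.203″.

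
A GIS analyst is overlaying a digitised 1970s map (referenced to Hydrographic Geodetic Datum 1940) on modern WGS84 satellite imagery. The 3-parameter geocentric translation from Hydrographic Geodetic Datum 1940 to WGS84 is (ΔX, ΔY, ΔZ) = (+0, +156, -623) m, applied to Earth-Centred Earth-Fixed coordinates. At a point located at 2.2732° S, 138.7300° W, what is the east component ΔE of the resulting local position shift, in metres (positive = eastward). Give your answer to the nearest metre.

ΔE = -117 m

At φ = -2.2732°, λ = -138.7300°: sin φ = -0.039664, cos φ = 0.999213, sin λ = -0.659608, cos λ = -0.751610.
ΔE = −sin λ·ΔX + cos λ·ΔY = −(-0.659608)·(0) + (-0.751610)·(156) = -117.25 m.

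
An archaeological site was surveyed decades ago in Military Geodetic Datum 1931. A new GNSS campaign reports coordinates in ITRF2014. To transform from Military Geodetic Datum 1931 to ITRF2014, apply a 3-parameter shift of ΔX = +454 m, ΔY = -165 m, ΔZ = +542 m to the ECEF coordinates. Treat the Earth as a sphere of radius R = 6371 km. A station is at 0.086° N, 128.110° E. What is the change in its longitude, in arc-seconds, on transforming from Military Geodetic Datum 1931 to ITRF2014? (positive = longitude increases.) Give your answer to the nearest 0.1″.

Δλ = -8.3″

sin φ = 0.001501, cos φ = 0.999999, sin λ = 0.786827, cos λ = -0.617173.
East component: ΔE = −sin λ·ΔX + cos λ·ΔY = −(0.786827)(454) + (-0.617173)(-165) = -255.39 m.
1° of latitude spans πR/180 = 111195 m; at latitude φ, 1° of longitude spans that × cos φ = 111194.8 m, so Δλ = -255.39 / 111194.8 × 3600 = -8.268″.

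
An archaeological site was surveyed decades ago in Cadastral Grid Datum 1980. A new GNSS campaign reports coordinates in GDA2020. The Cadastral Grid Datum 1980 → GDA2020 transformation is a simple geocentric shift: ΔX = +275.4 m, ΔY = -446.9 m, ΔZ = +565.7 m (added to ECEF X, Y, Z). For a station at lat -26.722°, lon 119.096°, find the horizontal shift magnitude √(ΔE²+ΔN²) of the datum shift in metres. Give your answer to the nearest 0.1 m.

270.5 m

At φ = -26.722°, λ = 119.096°: sin φ = -0.449662, cos φ = 0.893199, sin λ = 0.873806, cos λ = -0.486274.
ΔE = −sin λ·ΔX + cos λ·ΔY = −(0.873806)·(275.4) + (-0.486274)·(-446.9) = -23.33 m.
ΔN = −sin φ cos λ·ΔX − sin φ sin λ·ΔY + cos φ·ΔZ = −(-0.449662)(-0.486274)(275.4) − (-0.449662)(0.873806)(-446.9) + (0.893199)(565.7) = 269.47 m.
Horizontal magnitude = √(ΔE² + ΔN²) = √((-23.33)² + 269.47²) = 270.48 m.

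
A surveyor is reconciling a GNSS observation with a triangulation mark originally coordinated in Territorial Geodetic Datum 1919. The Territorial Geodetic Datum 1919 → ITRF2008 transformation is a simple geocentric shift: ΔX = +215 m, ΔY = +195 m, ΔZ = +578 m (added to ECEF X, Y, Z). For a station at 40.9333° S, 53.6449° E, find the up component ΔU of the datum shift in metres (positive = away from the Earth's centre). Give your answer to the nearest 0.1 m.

The local up (radial) axis is (cos φ cos λ, cos φ sin λ, sin φ), giving ΔU = 96.285 + 118.643 − 378.694 = -163.77 m.

ΔU = -163.8 m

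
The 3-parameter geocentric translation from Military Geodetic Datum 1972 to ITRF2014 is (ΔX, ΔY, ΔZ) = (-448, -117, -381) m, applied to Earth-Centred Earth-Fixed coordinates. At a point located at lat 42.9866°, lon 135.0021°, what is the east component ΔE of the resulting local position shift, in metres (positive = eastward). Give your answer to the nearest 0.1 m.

ΔE = 399.5 m

The local east axis at (φ, λ) is (−sin λ, cos λ, 0), so ΔE = −sin(135.0021°)·(-448) + cos(135.0021°)·(-117) = 399.51 m.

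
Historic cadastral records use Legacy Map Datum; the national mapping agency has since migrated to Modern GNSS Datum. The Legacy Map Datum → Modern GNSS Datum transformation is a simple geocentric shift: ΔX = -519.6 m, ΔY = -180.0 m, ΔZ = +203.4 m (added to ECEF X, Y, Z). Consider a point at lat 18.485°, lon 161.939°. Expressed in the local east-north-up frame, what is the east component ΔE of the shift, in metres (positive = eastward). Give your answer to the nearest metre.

ΔE = 332 m

The local east axis at (φ, λ) is (−sin λ, cos λ, 0), so ΔE = −sin(161.939°)·(-519.6) + cos(161.939°)·(-180.0) = 332.22 m.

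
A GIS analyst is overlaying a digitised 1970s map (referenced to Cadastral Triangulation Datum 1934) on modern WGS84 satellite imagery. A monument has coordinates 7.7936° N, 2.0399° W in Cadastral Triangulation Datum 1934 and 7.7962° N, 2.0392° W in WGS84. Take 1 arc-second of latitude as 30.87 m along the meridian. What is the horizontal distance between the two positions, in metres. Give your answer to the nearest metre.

Δφ = 7.7962° − 7.7936° = +0.0026°; Δλ = -2.0392° − -2.0399° = +0.0007°.
1° of latitude = 3600 × 30.87 = 111132 m.
ΔN = Δφ × 111132 = 288.9 m; ΔE = Δλ × 111132 × cos(7.7936°) = +0.0007 × 111132 × 0.990763 = 77.1 m.
Distance = √(ΔE² + ΔN²) = √(77.1² + 288.9²) = 299.0 m.

299 m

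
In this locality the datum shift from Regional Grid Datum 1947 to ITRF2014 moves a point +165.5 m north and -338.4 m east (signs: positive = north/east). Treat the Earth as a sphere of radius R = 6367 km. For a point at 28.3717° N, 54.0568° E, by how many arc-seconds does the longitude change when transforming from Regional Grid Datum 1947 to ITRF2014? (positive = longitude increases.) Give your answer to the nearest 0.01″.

At latitude 28.3717°, cos φ = 0.879883.
One radian of longitude at latitude φ spans R cos φ, so Δλ = ΔE / (R cos φ) = -338.4 / (6367000 × 0.879883) = -6.0405e-05 rad = -12.459″.

Δλ = -12.46″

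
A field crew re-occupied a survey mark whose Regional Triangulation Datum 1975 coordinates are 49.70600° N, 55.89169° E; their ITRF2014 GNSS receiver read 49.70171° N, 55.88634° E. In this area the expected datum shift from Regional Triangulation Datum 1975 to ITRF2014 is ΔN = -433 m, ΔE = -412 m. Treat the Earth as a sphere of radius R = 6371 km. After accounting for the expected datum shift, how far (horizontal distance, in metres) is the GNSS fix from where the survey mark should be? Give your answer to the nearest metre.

52 m

Observed coordinate differences: Δφ = -0.00429°, Δλ = -0.00535°.
Converting to metres (1° lat = 111195 m, cos φ = 0.646710): observed ΔN = -477.0 m, observed ΔE = -384.7 m.
Subtracting the expected shift leaves a residual of -477.0 − (-433) = -44.0 m north and -384.7 − (-412) = 27.3 m east.
Residual distance = √((-44.0)² + 27.3²) = 51.8 m.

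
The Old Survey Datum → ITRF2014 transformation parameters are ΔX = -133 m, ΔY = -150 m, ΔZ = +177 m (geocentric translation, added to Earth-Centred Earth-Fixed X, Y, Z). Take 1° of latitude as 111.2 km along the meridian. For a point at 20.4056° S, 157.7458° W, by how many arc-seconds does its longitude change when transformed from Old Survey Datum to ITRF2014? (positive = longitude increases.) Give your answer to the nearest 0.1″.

Δλ = 3.1″

sin φ = -0.348664, cos φ = 0.937248, sin λ = -0.378716, cos λ = -0.925513.
East component: ΔE = −sin λ·ΔX + cos λ·ΔY = −(-0.378716)(-133) + (-0.925513)(-150) = 88.46 m.
1° of latitude spans 111200 m; at latitude φ, 1° of longitude spans that × cos φ = 104222.0 m, so Δλ = 88.46 / 104222.0 × 3600 = 3.055″.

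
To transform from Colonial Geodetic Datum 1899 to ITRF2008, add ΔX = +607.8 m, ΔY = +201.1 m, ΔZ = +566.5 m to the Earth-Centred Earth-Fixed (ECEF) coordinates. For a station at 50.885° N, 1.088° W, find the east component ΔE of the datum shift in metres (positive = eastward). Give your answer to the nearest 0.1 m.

ΔE = 212.6 m

At φ = 50.885°, λ = -1.088°: sin φ = 0.775881, cos φ = 0.630879, sin λ = -0.018988, cos λ = 0.999820.
ΔE = −sin λ·ΔX + cos λ·ΔY = −(-0.018988)·(607.8) + (0.999820)·(201.1) = 212.60 m.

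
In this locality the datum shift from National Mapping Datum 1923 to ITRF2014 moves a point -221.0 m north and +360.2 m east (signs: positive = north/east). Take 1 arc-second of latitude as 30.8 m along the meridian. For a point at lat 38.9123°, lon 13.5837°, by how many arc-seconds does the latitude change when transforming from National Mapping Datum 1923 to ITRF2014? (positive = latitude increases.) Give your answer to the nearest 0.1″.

1″ of latitude = 30.80 m, so Δφ = -221.0 / 30.80 = -7.175″.

Δφ = -7.2″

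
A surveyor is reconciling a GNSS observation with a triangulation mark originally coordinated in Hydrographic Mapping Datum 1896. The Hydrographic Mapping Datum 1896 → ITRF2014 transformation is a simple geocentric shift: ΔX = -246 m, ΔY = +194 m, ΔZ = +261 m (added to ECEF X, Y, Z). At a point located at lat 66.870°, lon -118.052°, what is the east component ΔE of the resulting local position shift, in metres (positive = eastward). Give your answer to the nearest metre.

ΔE = -308 m

At φ = 66.870°, λ = -118.052°: sin φ = 0.919616, cos φ = 0.392819, sin λ = -0.882521, cos λ = -0.470273.
ΔE = −sin λ·ΔX + cos λ·ΔY = −(-0.882521)·(-246) + (-0.470273)·(194) = -308.33 m.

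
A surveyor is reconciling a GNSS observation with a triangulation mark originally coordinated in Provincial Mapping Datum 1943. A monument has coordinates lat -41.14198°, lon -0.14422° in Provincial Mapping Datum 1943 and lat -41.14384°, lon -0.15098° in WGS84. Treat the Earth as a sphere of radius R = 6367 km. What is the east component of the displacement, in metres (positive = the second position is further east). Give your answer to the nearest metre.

ΔE = -566 m

Δφ = -41.14384° − -41.14198° = -0.00186°; Δλ = -0.15098° − -0.14422° = -0.00676°.
1° along a meridian = πR/180 = 111125 m.
ΔN = Δφ × 111125 = -206.7 m; ΔE = Δλ × 111125 × cos(-41.14198°) = -0.00676 × 111125 × 0.753082 = -565.7 m.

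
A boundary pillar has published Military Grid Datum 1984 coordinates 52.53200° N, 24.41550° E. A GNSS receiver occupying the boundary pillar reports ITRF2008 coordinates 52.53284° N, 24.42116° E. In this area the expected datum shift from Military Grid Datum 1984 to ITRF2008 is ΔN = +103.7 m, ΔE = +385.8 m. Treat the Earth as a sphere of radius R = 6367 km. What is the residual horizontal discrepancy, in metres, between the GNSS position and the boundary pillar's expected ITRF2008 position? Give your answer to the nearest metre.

11 m

Observed coordinate differences: Δφ = +0.00084°, Δλ = +0.00566°.
Converting to metres (1° lat = 111125 m, cos φ = 0.608318): observed ΔN = 93.3 m, observed ΔE = 382.6 m.
Subtracting the expected shift leaves a residual of 93.3 − (103.7) = -10.4 m north and 382.6 − (385.8) = -3.2 m east.
Residual distance = √((-10.4)² + (-3.2)²) = 10.8 m.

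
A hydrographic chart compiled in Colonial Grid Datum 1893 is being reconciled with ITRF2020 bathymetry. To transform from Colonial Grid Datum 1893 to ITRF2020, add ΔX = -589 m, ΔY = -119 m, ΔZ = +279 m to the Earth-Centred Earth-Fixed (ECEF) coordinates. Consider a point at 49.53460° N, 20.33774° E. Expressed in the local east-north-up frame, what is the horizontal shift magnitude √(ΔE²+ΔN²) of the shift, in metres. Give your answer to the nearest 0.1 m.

639.5 m

At φ = 49.53460°, λ = 20.33774°: sin φ = 0.760798, cos φ = 0.648989, sin λ = 0.347553, cos λ = 0.937660.
ΔE = −sin λ·ΔX + cos λ·ΔY = −(0.347553)·(-589) + (0.937660)·(-119) = 93.13 m.
ΔN = −sin φ cos λ·ΔX − sin φ sin λ·ΔY + cos φ·ΔZ = −(0.760798)(0.937660)(-589) − (0.760798)(0.347553)(-119) + (0.648989)(279) = 632.71 m.
Horizontal magnitude = √(ΔE² + ΔN²) = √(93.13² + 632.71²) = 639.53 m.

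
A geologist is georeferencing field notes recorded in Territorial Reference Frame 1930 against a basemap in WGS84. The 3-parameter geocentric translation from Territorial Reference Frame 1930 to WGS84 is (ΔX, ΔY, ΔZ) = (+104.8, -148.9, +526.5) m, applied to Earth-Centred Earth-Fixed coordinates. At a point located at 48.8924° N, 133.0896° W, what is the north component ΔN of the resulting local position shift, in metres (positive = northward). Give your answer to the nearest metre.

ΔN = 318 m

At φ = 48.8924°, λ = -133.0896°: sin φ = 0.753476, cos φ = 0.657475, sin λ = -0.730286, cos λ = -0.683141.
ΔN = −sin φ cos λ·ΔX − sin φ sin λ·ΔY + cos φ·ΔZ = −(0.753476)(-0.683141)(104.8) − (0.753476)(-0.730286)(-148.9) + (0.657475)(526.5) = 318.17 m.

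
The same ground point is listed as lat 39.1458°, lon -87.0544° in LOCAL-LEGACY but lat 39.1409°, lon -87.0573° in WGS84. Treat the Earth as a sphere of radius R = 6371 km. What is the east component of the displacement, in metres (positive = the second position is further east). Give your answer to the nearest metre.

Δφ = 39.1409° − 39.1458° = -0.0049°; Δλ = -87.0573° − -87.0544° = -0.0029°.
1° along a meridian = πR/180 = 111195 m.
ΔN = Δφ × 111195 = -544.9 m; ΔE = Δλ × 111195 × cos(39.1458°) = -0.0029 × 111195 × 0.775542 = -250.1 m.

ΔE = -250 m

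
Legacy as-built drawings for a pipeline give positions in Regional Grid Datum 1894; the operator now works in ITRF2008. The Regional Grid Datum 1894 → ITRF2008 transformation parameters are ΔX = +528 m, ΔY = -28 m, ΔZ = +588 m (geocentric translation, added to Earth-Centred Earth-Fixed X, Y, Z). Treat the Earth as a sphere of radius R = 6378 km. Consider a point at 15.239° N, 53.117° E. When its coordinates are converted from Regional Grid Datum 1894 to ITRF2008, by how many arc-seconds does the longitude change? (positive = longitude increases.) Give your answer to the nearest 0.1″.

Δλ = -14.7″

sin φ = 0.262846, cos φ = 0.964838, sin λ = 0.799863, cos λ = 0.600183.
East component: ΔE = −sin λ·ΔX + cos λ·ΔY = −(0.799863)(528) + (0.600183)(-28) = -439.13 m.
1° of latitude spans πR/180 = 111317 m; at latitude φ, 1° of longitude spans that × cos φ = 107402.9 m, so Δλ = -439.13 / 107402.9 × 3600 = -14.719″.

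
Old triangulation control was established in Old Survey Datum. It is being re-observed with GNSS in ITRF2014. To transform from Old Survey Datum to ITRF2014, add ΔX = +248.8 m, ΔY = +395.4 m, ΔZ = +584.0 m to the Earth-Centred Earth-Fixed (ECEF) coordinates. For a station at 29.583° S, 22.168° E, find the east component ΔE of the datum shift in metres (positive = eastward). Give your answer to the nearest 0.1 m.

At φ = -29.583°, λ = 22.168°: sin φ = -0.493684, cos φ = 0.869641, sin λ = 0.377324, cos λ = 0.926081.
ΔE = −sin λ·ΔX + cos λ·ΔY = −(0.377324)·(248.8) + (0.926081)·(395.4) = 272.29 m.

ΔE = 272.3 m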